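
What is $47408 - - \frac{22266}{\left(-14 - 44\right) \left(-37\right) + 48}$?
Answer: $\frac{52017709}{1097} \approx 47418.0$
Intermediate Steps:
$47408 - - \frac{22266}{\left(-14 - 44\right) \left(-37\right) + 48} = 47408 - - \frac{22266}{\left(-58\right) \left(-37\right) + 48} = 47408 - - \frac{22266}{2146 + 48} = 47408 - - \frac{22266}{2194} = 47408 - \left(-22266\right) \frac{1}{2194} = 47408 - - \frac{11133}{1097} = 47408 + \frac{11133}{1097} = \frac{52017709}{1097}$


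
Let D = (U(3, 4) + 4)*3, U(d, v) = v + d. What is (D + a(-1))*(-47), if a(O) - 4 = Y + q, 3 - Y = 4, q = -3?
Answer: -1551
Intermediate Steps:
Y = -1 (Y = 3 - 1*4 = 3 - 4 = -1)
U(d, v) = d + v
a(O) = 0 (a(O) = 4 + (-1 - 3) = 4 - 4 = 0)
D = 33 (D = ((3 + 4) + 4)*3 = (7 + 4)*3 = 11*3 = 33)
(D + a(-1))*(-47) = (33 + 0)*(-47) = 33*(-47) = -1551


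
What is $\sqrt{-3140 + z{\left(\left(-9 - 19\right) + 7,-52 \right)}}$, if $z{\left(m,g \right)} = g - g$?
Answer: $2 i \sqrt{785} \approx 56.036 i$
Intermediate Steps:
$z{\left(m,g \right)} = 0$
$\sqrt{-3140 + z{\left(\left(-9 - 19\right) + 7,-52 \right)}} = \sqrt{-3140 + 0} = \sqrt{-3140} = 2 i \sqrt{785}$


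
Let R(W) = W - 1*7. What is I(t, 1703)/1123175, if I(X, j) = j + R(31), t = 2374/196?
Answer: 1727/1123175 ≈ 0.0015376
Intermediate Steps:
t = 1187/98 (t = 2374*(1/196) = 1187/98 ≈ 12.112)
R(W) = -7 + W (R(W) = W - 7 = -7 + W)
I(X, j) = 24 + j (I(X, j) = j + (-7 + 31) = j + 24 = 24 + j)
I(t, 1703)/1123175 = (24 + 1703)/1123175 = 1727*(1/1123175) = 1727/1123175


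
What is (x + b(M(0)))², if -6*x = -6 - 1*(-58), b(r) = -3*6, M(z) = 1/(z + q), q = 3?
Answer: 6400/9 ≈ 711.11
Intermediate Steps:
M(z) = 1/(3 + z) (M(z) = 1/(z + 3) = 1/(3 + z))
b(r) = -18
x = -26/3 (x = -(-6 - 1*(-58))/6 = -(-6 + 58)/6 = -⅙*52 = -26/3 ≈ -8.6667)
(x + b(M(0)))² = (-26/3 - 18)² = (-80/3)² = 6400/9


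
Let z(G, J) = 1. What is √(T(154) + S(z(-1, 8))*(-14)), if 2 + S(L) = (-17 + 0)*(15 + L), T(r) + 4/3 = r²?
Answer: 2*√61989/3 ≈ 165.98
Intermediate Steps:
T(r) = -4/3 + r²
S(L) = -257 - 17*L (S(L) = -2 + (-17 + 0)*(15 + L) = -2 - 17*(15 + L) = -2 + (-255 - 17*L) = -257 - 17*L)
√(T(154) + S(z(-1, 8))*(-14)) = √((-4/3 + 154²) + (-257 - 17*1)*(-14)) = √((-4/3 + 23716) + (-257 - 17)*(-14)) = √(71144/3 - 274*(-14)) = √(71144/3 + 3836) = √(82652/3) = 2*√61989/3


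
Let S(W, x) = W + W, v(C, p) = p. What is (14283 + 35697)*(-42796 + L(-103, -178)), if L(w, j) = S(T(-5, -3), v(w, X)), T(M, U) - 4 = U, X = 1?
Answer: -2138844120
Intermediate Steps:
T(M, U) = 4 + U
S(W, x) = 2*W
L(w, j) = 2 (L(w, j) = 2*(4 - 3) = 2*1 = 2)
(14283 + 35697)*(-42796 + L(-103, -178)) = (14283 + 35697)*(-42796 + 2) = 49980*(-42794) = -2138844120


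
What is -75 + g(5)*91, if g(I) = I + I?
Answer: 835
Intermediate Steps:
g(I) = 2*I
-75 + g(5)*91 = -75 + (2*5)*91 = -75 + 10*91 = -75 + 910 = 835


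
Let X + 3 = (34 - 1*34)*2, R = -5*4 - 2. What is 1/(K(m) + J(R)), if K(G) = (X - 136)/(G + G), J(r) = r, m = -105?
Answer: -210/4481 ≈ -0.046865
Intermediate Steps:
R = -22 (R = -20 - 2 = -22)
X = -3 (X = -3 + (34 - 1*34)*2 = -3 + (34 - 34)*2 = -3 + 0*2 = -3 + 0 = -3)
K(G) = -139/(2*G) (K(G) = (-3 - 136)/(G + G) = -139*1/(2*G) = -139/(2*G))
1/(K(m) + J(R)) = 1/(-139/2/(-105) - 22) = 1/(-139/2*(-1/105) - 22) = 1/(139/210 - 22) = 1/(-4481/210) = -210/4481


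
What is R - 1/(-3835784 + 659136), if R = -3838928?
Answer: -12194922953343/3176648 ≈ -3.8389e+6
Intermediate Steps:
R - 1/(-3835784 + 659136) = -3838928 - 1/(-3835784 + 659136) = -3838928 - 1/(-3176648) = -3838928 - 1*(-1/3176648) = -3838928 + 1/3176648 = -12194922953343/3176648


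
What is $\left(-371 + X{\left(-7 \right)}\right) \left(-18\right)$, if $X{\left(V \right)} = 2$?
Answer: $6642$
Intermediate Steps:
$\left(-371 + X{\left(-7 \right)}\right) \left(-18\right) = \left(-371 + 2\right) \left(-18\right) = \left(-369\right) \left(-18\right) = 6642$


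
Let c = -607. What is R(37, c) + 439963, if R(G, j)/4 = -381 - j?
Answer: 440867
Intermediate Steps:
R(G, j) = -1524 - 4*j (R(G, j) = 4*(-381 - j) = -1524 - 4*j)
R(37, c) + 439963 = (-1524 - 4*(-607)) + 439963 = (-1524 + 2428) + 439963 = 904 + 439963 = 440867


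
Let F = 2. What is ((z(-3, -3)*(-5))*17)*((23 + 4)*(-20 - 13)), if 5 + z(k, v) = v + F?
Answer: -454410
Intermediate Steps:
z(k, v) = -3 + v (z(k, v) = -5 + (v + 2) = -5 + (2 + v) = -3 + v)
((z(-3, -3)*(-5))*17)*((23 + 4)*(-20 - 13)) = (((-3 - 3)*(-5))*17)*((23 + 4)*(-20 - 13)) = (-6*(-5)*17)*(27*(-33)) = (30*17)*(-891) = 510*(-891) = -454410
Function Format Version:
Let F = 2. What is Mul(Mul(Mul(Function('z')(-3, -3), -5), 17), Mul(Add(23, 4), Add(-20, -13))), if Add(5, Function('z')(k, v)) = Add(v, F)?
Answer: -454410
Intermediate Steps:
Function('z')(k, v) = Add(-3, v) (Function('z')(k, v) = Add(-5, Add(v, 2)) = Add(-5, Add(2, v)) = Add(-3, v))
Mul(Mul(Mul(Function('z')(-3, -3), -5), 17), Mul(Add(23, 4), Add(-20, -13))) = Mul(Mul(Mul(Add(-3, -3), -5), 17), Mul(Add(23, 4), Add(-20, -13))) = Mul(Mul(Mul(-6, -5), 17), Mul(27, -33)) = Mul(Mul(30, 17), -891) = Mul(510, -891) = -454410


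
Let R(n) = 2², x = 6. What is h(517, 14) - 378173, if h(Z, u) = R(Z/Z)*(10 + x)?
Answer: -378109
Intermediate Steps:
R(n) = 4
h(Z, u) = 64 (h(Z, u) = 4*(10 + 6) = 4*16 = 64)
h(517, 14) - 378173 = 64 - 378173 = -378109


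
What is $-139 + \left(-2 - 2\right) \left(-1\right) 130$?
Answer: $381$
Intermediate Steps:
$-139 + \left(-2 - 2\right) \left(-1\right) 130 = -139 + \left(-4\right) \left(-1\right) 130 = -139 + 4 \cdot 130 = -139 + 520 = 381$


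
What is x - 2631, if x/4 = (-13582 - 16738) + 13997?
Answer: -67923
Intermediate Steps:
x = -65292 (x = 4*((-13582 - 16738) + 13997) = 4*(-30320 + 13997) = 4*(-16323) = -65292)
x - 2631 = -65292 - 2631 = -67923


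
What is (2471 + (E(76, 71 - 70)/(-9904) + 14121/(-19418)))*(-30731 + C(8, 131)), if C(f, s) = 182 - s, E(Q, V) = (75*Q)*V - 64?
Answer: -455370992428950/6009871 ≈ -7.5770e+7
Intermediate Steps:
E(Q, V) = -64 + 75*Q*V (E(Q, V) = 75*Q*V - 64 = -64 + 75*Q*V)
(2471 + (E(76, 71 - 70)/(-9904) + 14121/(-19418)))*(-30731 + C(8, 131)) = (2471 + ((-64 + 75*76*(71 - 70))/(-9904) + 14121/(-19418)))*(-30731 + (182 - 1*131)) = (2471 + ((-64 + 75*76*1)*(-1/9904) + 14121*(-1/19418)))*(-30731 + (182 - 131)) = (2471 + ((-64 + 5700)*(-1/9904) - 14121/19418))*(-30731 + 51) = (2471 + (5636*(-1/9904) - 14121/19418))*(-30680) = (2471 + (-1409/2476 - 14121/19418))*(-30680) = (2471 - 31161779/24039484)*(-30680) = (59370403185/24039484)*(-30680) = -455370992428950/6009871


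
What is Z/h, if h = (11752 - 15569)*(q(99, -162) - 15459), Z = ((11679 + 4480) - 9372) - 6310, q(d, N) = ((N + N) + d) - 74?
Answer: 477/60148286 ≈ 7.9304e-6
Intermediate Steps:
q(d, N) = -74 + d + 2*N (q(d, N) = (2*N + d) - 74 = (d + 2*N) - 74 = -74 + d + 2*N)
Z = 477 (Z = (16159 - 9372) - 6310 = 6787 - 6310 = 477)
h = 60148286 (h = (11752 - 15569)*((-74 + 99 + 2*(-162)) - 15459) = -3817*((-74 + 99 - 324) - 15459) = -3817*(-299 - 15459) = -3817*(-15758) = 60148286)
Z/h = 477/60148286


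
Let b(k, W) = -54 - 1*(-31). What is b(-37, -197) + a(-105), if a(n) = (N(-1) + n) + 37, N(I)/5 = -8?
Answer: -131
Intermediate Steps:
N(I) = -40 (N(I) = 5*(-8) = -40)
b(k, W) = -23 (b(k, W) = -54 + 31 = -23)
a(n) = -3 + n (a(n) = (-40 + n) + 37 = -3 + n)
b(-37, -197) + a(-105) = -23 + (-3 - 105) = -23 - 108 = -131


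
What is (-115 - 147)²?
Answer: 68644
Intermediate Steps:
(-115 - 147)² = (-262)² = 68644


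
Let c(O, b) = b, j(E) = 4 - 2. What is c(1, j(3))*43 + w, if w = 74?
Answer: 160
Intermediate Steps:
j(E) = 2
c(1, j(3))*43 + w = 2*43 + 74 = 86 + 74 = 160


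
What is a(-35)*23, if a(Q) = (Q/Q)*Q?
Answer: -805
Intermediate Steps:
a(Q) = Q (a(Q) = 1*Q = Q)
a(-35)*23 = -35*23 = -805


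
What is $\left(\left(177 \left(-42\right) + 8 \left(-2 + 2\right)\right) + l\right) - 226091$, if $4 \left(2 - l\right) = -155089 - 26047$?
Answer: $-188239$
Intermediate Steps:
$l = 45286$ ($l = 2 - \frac{-155089 - 26047}{4} = 2 - -45284 = 2 + 45284 = 45286$)
$\left(\left(177 \left(-42\right) + 8 \left(-2 + 2\right)\right) + l\right) - 226091 = \left(\left(177 \left(-42\right) + 8 \left(-2 + 2\right)\right) + 45286\right) - 226091 = \left(\left(-7434 + 8 \cdot 0\right) + 45286\right) - 226091 = \left(\left(-7434 + 0\right) + 45286\right) - 226091 = \left(-7434 + 45286\right) - 226091 = 37852 - 226091 = -188239$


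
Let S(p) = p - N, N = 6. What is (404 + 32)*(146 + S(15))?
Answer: 67580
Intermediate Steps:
S(p) = -6 + p (S(p) = p - 1*6 = p - 6 = -6 + p)
(404 + 32)*(146 + S(15)) = (404 + 32)*(146 + (-6 + 15)) = 436*(146 + 9) = 436*155 = 67580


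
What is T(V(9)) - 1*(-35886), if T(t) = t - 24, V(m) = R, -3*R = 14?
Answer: 107572/3 ≈ 35857.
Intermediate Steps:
R = -14/3 (R = -1/3*14 = -14/3 ≈ -4.6667)
V(m) = -14/3
T(t) = -24 + t
T(V(9)) - 1*(-35886) = (-24 - 14/3) - 1*(-35886) = -86/3 + 35886 = 107572/3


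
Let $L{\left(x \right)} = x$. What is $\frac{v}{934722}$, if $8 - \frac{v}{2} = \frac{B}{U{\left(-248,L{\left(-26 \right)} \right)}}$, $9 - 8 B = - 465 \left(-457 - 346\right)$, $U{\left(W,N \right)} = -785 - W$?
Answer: $- \frac{56503}{334630476} \approx -0.00016885$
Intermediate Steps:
$B = - \frac{186693}{4}$ ($B = \frac{9}{8} - \frac{\left(-465\right) \left(-457 - 346\right)}{8} = \frac{9}{8} - \frac{\left(-465\right) \left(-803\right)}{8} = \frac{9}{8} - \frac{373395}{8} = - \frac{186693}{4} \approx -46673.0$)
$v = - \frac{56503}{358}$ ($v = 16 - 2 \left(- \frac{186693}{4 \left(-785 - -248\right)}\right) = 16 - 2 \left(- \frac{186693}{4 \left(-785 + 248\right)}\right) = 16 - 2 \left(- \frac{186693}{4 \left(-537\right)}\right) = 16 - 2 \left(\left(- \frac{186693}{4}\right) \left(- \frac{1}{537}\right)\right) = 16 - \frac{62231}{358} = - \frac{56503}{358} \approx -157.83$)
$\frac{v}{934722} = - \frac{56503}{358 \cdot 934722} = \left(- \frac{56503}{358}\right) \frac{1}{934722} = - \frac{56503}{334630476}$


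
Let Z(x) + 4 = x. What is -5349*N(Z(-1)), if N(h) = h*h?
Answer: -133725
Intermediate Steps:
Z(x) = -4 + x
N(h) = h²
-5349*N(Z(-1)) = -5349*(-4 - 1)² = -5349*(-5)² = -5349*25 = -133725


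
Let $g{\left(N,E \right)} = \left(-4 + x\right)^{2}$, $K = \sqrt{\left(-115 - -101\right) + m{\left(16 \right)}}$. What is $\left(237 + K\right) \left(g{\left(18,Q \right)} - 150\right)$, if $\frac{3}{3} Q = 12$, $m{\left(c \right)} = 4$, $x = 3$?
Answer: $-35313 - 149 i \sqrt{10} \approx -35313.0 - 471.18 i$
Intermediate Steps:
$K = i \sqrt{10}$ ($K = \sqrt{\left(-115 - -101\right) + 4} = \sqrt{\left(-115 + 101\right) + 4} = \sqrt{-14 + 4} = \sqrt{-10} = i \sqrt{10} \approx 3.1623 i$)
$Q = 12$
$g{\left(N,E \right)} = 1$ ($g{\left(N,E \right)} = \left(-4 + 3\right)^{2} = \left(-1\right)^{2} = 1$)
$\left(237 + K\right) \left(g{\left(18,Q \right)} - 150\right) = \left(237 + i \sqrt{10}\right) \left(1 - 150\right) = \left(237 + i \sqrt{10}\right) \left(-149\right) = -35313 - 149 i \sqrt{10}$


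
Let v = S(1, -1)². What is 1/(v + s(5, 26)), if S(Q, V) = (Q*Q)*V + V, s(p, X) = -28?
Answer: -1/24 ≈ -0.041667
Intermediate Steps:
S(Q, V) = V + V*Q² (S(Q, V) = Q²*V + V = V*Q² + V = V + V*Q²)
v = 4 (v = (-(1 + 1²))² = (-(1 + 1))² = (-1*2)² = (-2)² = 4)
1/(v + s(5, 26)) = 1/(4 - 28) = 1/(-24) = -1/24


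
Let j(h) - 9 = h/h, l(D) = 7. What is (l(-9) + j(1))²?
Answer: 289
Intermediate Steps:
j(h) = 10 (j(h) = 9 + h/h = 9 + 1 = 10)
(l(-9) + j(1))² = (7 + 10)² = 17² = 289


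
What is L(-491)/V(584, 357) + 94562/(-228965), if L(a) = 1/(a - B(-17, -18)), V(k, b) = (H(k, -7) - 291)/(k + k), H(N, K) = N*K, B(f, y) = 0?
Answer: -203049284898/492295127885 ≈ -0.41245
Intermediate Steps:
H(N, K) = K*N
V(k, b) = (-291 - 7*k)/(2*k) (V(k, b) = (-7*k - 291)/(k + k) = (-291 - 7*k)/((2*k)) = (-291 - 7*k)*(1/(2*k)) = (-291 - 7*k)/(2*k))
L(a) = 1/a (L(a) = 1/(a - 1*0) = 1/(a + 0) = 1/a)
L(-491)/V(584, 357) + 94562/(-228965) = 1/((-491)*(((½)*(-291 - 7*584)/584))) + 94562/(-228965) = -1168/(-291 - 4088)/491 + 94562*(-1/228965) = -1/(491*((½)*(1/584)*(-4379))) - 94562/228965 = -1/(491*(-4379/1168)) - 94562/228965 = -1/491*(-1168/4379) - 94562/228965 = 1168/2150089 - 94562/228965 = -203049284898/492295127885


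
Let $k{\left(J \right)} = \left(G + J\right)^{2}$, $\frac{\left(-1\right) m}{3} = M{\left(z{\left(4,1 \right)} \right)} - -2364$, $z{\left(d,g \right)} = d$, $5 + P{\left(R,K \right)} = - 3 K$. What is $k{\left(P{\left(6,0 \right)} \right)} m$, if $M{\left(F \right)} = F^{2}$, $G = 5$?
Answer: $0$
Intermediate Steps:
$P{\left(R,K \right)} = -5 - 3 K$
$m = -7140$ ($m = - 3 \left(4^{2} - -2364\right) = - 3 \left(16 + 2364\right) = \left(-3\right) 2380 = -7140$)
$k{\left(J \right)} = \left(5 + J\right)^{2}$
$k{\left(P{\left(6,0 \right)} \right)} m = \left(5 - 5\right)^{2} \left(-7140\right) = 0^{2} \left(-7140\right) = 0 \left(-7140\right) = 0$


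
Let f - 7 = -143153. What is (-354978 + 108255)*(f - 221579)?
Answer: 89986046175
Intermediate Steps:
f = -143146 (f = 7 - 143153 = -143146)
(-354978 + 108255)*(f - 221579) = (-354978 + 108255)*(-143146 - 221579) = -246723*(-364725) = 89986046175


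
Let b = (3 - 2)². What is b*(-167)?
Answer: -167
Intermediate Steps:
b = 1 (b = 1² = 1)
b*(-167) = 1*(-167) = -167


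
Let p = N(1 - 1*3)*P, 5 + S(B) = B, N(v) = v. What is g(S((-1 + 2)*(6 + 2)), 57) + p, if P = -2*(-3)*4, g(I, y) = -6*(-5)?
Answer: -18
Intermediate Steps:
S(B) = -5 + B
g(I, y) = 30
P = 24 (P = 6*4 = 24)
p = -48 (p = (1 - 1*3)*24 = (1 - 3)*24 = -2*24 = -48)
g(S((-1 + 2)*(6 + 2)), 57) + p = 30 - 48 = -18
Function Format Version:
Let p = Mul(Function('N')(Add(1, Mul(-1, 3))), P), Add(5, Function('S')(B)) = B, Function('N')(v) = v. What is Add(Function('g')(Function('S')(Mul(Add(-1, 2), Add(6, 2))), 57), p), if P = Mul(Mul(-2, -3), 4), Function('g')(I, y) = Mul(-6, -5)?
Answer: -18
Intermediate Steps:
Function('S')(B) = Add(-5, B)
Function('g')(I, y) = 30
P = 24 (P = Mul(6, 4) = 24)
p = -48 (p = Mul(Add(1, Mul(-1, 3)), 24) = Mul(Add(1, -3), 24) = Mul(-2, 24) = -48)
Add(Function('g')(Function('S')(Mul(Add(-1, 2), Add(6, 2))), 57), p) = Add(30, -48) = -18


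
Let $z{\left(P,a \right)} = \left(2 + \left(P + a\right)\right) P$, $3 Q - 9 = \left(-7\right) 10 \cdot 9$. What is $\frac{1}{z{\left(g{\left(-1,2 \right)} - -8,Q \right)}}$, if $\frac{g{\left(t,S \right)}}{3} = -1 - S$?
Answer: $\frac{1}{206} \approx 0.0048544$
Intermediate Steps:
$g{\left(t,S \right)} = -3 - 3 S$ ($g{\left(t,S \right)} = 3 \left(-1 - S\right) = -3 - 3 S$)
$Q = -207$ ($Q = 3 + \frac{\left(-7\right) 10 \cdot 9}{3} = 3 + \frac{\left(-70\right) 9}{3} = 3 + \frac{1}{3} \left(-630\right) = 3 - 210 = -207$)
$z{\left(P,a \right)} = P \left(2 + P + a\right)$ ($z{\left(P,a \right)} = \left(2 + P + a\right) P = P \left(2 + P + a\right)$)
$\frac{1}{z{\left(g{\left(-1,2 \right)} - -8,Q \right)}} = \frac{1}{\left(\left(-3 - 6\right) - -8\right) \left(2 - 1 - 207\right)} = \frac{1}{\left(\left(-3 - 6\right) + 8\right) \left(2 + \left(\left(-3 - 6\right) + 8\right) - 207\right)} = \frac{1}{\left(-9 + 8\right) \left(2 + \left(-9 + 8\right) - 207\right)} = \frac{1}{\left(-1\right) \left(2 - 1 - 207\right)} = \frac{1}{\left(-1\right) \left(-206\right)} = \frac{1}{206}$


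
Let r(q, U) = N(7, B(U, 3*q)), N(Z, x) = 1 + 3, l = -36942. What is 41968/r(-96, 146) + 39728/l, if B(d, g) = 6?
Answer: 193777868/18471 ≈ 10491.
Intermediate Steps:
N(Z, x) = 4
r(q, U) = 4
41968/r(-96, 146) + 39728/l = 41968/4 + 39728/(-36942) = 41968*(¼) + 39728*(-1/36942) = 10492 - 19864/18471 = 193777868/18471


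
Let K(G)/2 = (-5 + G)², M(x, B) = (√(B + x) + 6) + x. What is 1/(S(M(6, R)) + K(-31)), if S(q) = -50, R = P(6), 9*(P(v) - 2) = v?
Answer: 1/2542 ≈ 0.00039339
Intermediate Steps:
P(v) = 2 + v/9
R = 8/3 (R = 2 + (⅑)*6 = 2 + ⅔ = 8/3 ≈ 2.6667)
M(x, B) = 6 + x + √(B + x) (M(x, B) = (6 + √(B + x)) + x = 6 + x + √(B + x))
K(G) = 2*(-5 + G)²
1/(S(M(6, R)) + K(-31)) = 1/(-50 + 2*(-5 - 31)²) = 1/(-50 + 2*(-36)²) = 1/(-50 + 2*1296) = 1/(-50 + 2592) = 1/2542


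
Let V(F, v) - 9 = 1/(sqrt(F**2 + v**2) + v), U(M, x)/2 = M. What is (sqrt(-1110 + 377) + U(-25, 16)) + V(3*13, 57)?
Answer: -20806/507 + sqrt(530)/507 + I*sqrt(733) ≈ -40.992 + 27.074*I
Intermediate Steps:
U(M, x) = 2*M
V(F, v) = 9 + 1/(v + sqrt(F**2 + v**2)) (V(F, v) = 9 + 1/(sqrt(F**2 + v**2) + v) = 9 + 1/(v + sqrt(F**2 + v**2)))
(sqrt(-1110 + 377) + U(-25, 16)) + V(3*13, 57) = (sqrt(-1110 + 377) + 2*(-25)) + (1 + 9*57 + 9*sqrt((3*13)**2 + 57**2))/(57 + sqrt((3*13)**2 + 57**2)) = (sqrt(-733) - 50) + (1 + 513 + 9*sqrt(39**2 + 3249))/(57 + sqrt(39**2 + 3249)) = (I*sqrt(733) - 50) + (1 + 513 + 9*sqrt(1521 + 3249))/(57 + sqrt(1521 + 3249)) = (-50 + I*sqrt(733)) + (1 + 513 + 9*sqrt(4770))/(57 + sqrt(4770)) = (-50 + I*sqrt(733)) + (1 + 513 + 9*(3*sqrt(530)))/(57 + 3*sqrt(530)) = (-50 + I*sqrt(733)) + (1 + 513 + 27*sqrt(530))/(57 + 3*sqrt(530)) = (-50 + I*sqrt(733)) + (514 + 27*sqrt(530))/(57 + 3*sqrt(530)) = -50 + I*sqrt(733) + (514 + 27*sqrt(530))/(57 + 3*sqrt(530))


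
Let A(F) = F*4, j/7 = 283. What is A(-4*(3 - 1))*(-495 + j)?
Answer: -47552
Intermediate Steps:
j = 1981 (j = 7*283 = 1981)
A(F) = 4*F
A(-4*(3 - 1))*(-495 + j) = (4*(-4*(3 - 1)))*(-495 + 1981) = (4*(-4*2))*1486 = (4*(-8))*1486 = -32*1486 = -47552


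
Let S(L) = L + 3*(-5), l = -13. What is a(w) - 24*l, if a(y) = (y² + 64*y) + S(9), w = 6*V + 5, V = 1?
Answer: 1131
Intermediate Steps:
w = 11 (w = 6*1 + 5 = 6 + 5 = 11)
S(L) = -15 + L (S(L) = L - 15 = -15 + L)
a(y) = -6 + y² + 64*y (a(y) = (y² + 64*y) + (-15 + 9) = (y² + 64*y) - 6 = -6 + y² + 64*y)
a(w) - 24*l = (-6 + 11² + 64*11) - 24*(-13) = (-6 + 121 + 704) + 312 = 819 + 312 = 1131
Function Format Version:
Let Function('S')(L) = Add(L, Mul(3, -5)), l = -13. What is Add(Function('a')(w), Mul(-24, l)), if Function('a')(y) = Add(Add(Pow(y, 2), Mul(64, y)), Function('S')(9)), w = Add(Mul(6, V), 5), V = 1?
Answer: 1131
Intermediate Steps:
w = 11 (w = Add(Mul(6, 1), 5) = Add(6, 5) = 11)
Function('S')(L) = Add(-15, L) (Function('S')(L) = Add(L, -15) = Add(-15, L))
Function('a')(y) = Add(-6, Pow(y, 2), Mul(64, y)) (Function('a')(y) = Add(Add(Pow(y, 2), Mul(64, y)), Add(-15, 9)) = Add(Add(Pow(y, 2), Mul(64, y)), -6) = Add(-6, Pow(y, 2), Mul(64, y)))
Add(Function('a')(w), Mul(-24, l)) = Add(Add(-6, Pow(11, 2), Mul(64, 11)), Mul(-24, -13)) = Add(Add(-6, 121, 704), 312) = Add(819, 312) = 1131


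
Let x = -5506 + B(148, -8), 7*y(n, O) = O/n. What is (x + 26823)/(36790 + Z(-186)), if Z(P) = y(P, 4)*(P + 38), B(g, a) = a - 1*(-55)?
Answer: 6953982/11975293 ≈ 0.58069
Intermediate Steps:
y(n, O) = O/(7*n) (y(n, O) = (O/n)/7 = O/(7*n))
B(g, a) = 55 + a (B(g, a) = a + 55 = 55 + a)
Z(P) = 4*(38 + P)/(7*P) (Z(P) = ((⅐)*4/P)*(P + 38) = (4/(7*P))*(38 + P) = 4*(38 + P)/(7*P))
x = -5459 (x = -5506 + (55 - 8) = -5506 + 47 = -5459)
(x + 26823)/(36790 + Z(-186)) = (-5459 + 26823)/(36790 + (4/7)*(38 - 186)/(-186)) = 21364/(36790 + (4/7)*(-1/186)*(-148)) = 21364/(36790 + 296/651) = 21364/(23950586/651) = 21364*(651/23950586) = 6953982/11975293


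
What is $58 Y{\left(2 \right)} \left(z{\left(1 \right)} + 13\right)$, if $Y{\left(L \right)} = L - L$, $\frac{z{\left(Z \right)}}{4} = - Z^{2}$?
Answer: $0$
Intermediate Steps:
$z{\left(Z \right)} = - 4 Z^{2}$ ($z{\left(Z \right)} = 4 \left(- Z^{2}\right) = - 4 Z^{2}$)
$Y{\left(L \right)} = 0$
$58 Y{\left(2 \right)} \left(z{\left(1 \right)} + 13\right) = 58 \cdot 0 \left(- 4 \cdot 1^{2} + 13\right) = 0 \left(\left(-4\right) 1 + 13\right) = 0 \left(-4 + 13\right) = 0 \cdot 9 = 0$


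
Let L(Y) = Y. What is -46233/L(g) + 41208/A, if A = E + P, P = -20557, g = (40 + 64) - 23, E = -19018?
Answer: -203667647/356175 ≈ -571.82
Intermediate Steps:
g = 81 (g = 104 - 23 = 81)
A = -39575 (A = -19018 - 20557 = -39575)
-46233/L(g) + 41208/A = -46233/81 + 41208/(-39575) = -46233*1/81 + 41208*(-1/39575) = -5137/9 - 41208/39575 = -203667647/356175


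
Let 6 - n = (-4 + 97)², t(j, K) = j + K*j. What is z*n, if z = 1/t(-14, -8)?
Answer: -8643/98 ≈ -88.194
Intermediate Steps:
z = 1/98 (z = 1/(-14*(1 - 8)) = 1/(-14*(-7)) = 1/98 ≈ 0.010204)
n = -8643 (n = 6 - (-4 + 97)² = 6 - 1*93² = 6 - 1*8649 = 6 - 8649 = -8643)
z*n = (1/98)*(-8643) = -8643/98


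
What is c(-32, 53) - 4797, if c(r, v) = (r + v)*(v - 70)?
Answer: -5154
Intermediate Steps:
c(r, v) = (-70 + v)*(r + v) (c(r, v) = (r + v)*(-70 + v) = (-70 + v)*(r + v))
c(-32, 53) - 4797 = (53**2 - 70*(-32) - 70*53 - 32*53) - 4797 = (2809 + 2240 - 3710 - 1696) - 4797 = -357 - 4797 = -5154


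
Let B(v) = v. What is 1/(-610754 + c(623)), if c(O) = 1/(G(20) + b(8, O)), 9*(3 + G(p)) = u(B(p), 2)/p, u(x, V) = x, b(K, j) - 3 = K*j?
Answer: -44857/27396592169 ≈ -1.6373e-6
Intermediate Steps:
b(K, j) = 3 + K*j
G(p) = -26/9 (G(p) = -3 + (p/p)/9 = -3 + (1/9)*1 = -3 + 1/9 = -26/9)
c(O) = 1/(1/9 + 8*O) (c(O) = 1/(-26/9 + (3 + 8*O)) = 1/(1/9 + 8*O))
1/(-610754 + c(623)) = 1/(-610754 + 9/(1 + 72*623)) = 1/(-610754 + 9/(1 + 44856)) = 1/(-610754 + 9/44857) = 1/(-27396592169/44857) = -44857/27396592169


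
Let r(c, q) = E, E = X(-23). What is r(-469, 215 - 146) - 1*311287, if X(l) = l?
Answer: -311310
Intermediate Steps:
E = -23
r(c, q) = -23
r(-469, 215 - 146) - 1*311287 = -23 - 1*311287 = -23 - 311287 = -311310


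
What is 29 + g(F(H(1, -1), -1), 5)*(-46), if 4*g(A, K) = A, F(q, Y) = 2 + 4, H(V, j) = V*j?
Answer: -40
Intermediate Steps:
F(q, Y) = 6
g(A, K) = A/4
29 + g(F(H(1, -1), -1), 5)*(-46) = 29 + ((¼)*6)*(-46) = 29 + (3/2)*(-46) = 29 - 69 = -40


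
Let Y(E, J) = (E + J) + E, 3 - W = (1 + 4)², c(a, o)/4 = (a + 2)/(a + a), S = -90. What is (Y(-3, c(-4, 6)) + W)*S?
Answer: 2430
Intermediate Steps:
c(a, o) = 2*(2 + a)/a (c(a, o) = 4*((a + 2)/(a + a)) = 4*((2 + a)/((2*a))) = 4*((2 + a)*(1/(2*a))) = 4*((2 + a)/(2*a)) = 2*(2 + a)/a)
W = -22 (W = 3 - (1 + 4)² = 3 - 1*5² = 3 - 1*25 = 3 - 25 = -22)
Y(E, J) = J + 2*E
(Y(-3, c(-4, 6)) + W)*S = (((2 + 4/(-4)) + 2*(-3)) - 22)*(-90) = (((2 + 4*(-¼)) - 6) - 22)*(-90) = (((2 - 1) - 6) - 22)*(-90) = ((1 - 6) - 22)*(-90) = (-5 - 22)*(-90) = -27*(-90) = 2430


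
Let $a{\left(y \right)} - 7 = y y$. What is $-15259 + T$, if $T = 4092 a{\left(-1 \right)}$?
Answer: $17477$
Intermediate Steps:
$a{\left(y \right)} = 7 + y^{2}$ ($a{\left(y \right)} = 7 + y y = 7 + y^{2}$)
$T = 32736$ ($T = 4092 \left(7 + \left(-1\right)^{2}\right) = 4092 \left(7 + 1\right) = 4092 \cdot 8 = 32736$)
$-15259 + T = -15259 + 32736 = 17477$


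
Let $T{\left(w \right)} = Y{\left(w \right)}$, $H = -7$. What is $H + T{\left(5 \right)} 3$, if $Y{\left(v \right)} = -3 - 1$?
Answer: $-19$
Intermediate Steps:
$Y{\left(v \right)} = -4$ ($Y{\left(v \right)} = -3 - 1 = -4$)
$T{\left(w \right)} = -4$
$H + T{\left(5 \right)} 3 = -7 - 12 = -19$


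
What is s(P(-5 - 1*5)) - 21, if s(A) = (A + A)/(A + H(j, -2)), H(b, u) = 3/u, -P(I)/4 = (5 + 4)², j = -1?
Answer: -4125/217 ≈ -19.009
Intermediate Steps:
P(I) = -324 (P(I) = -4*(5 + 4)² = -4*9² = -4*81 = -324)
s(A) = 2*A/(-3/2 + A) (s(A) = (A + A)/(A + 3/(-2)) = (2*A)/(A + 3*(-½)) = (2*A)/(A - 3/2) = (2*A)/(-3/2 + A) = 2*A/(-3/2 + A))
s(P(-5 - 1*5)) - 21 = 4*(-324)/(-3 + 2*(-324)) - 21 = 4*(-324)/(-3 - 648) - 21 = 4*(-324)/(-651) - 21 = 4*(-324)*(-1/651) - 21 = 432/217 - 21 = -4125/217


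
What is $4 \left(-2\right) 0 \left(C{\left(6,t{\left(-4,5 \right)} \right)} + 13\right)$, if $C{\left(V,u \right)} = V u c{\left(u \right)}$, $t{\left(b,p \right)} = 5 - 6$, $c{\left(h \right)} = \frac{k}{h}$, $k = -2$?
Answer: $0$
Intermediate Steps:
$c{\left(h \right)} = - \frac{2}{h}$
$t{\left(b,p \right)} = -1$ ($t{\left(b,p \right)} = 5 - 6 = -1$)
$C{\left(V,u \right)} = - 2 V$ ($C{\left(V,u \right)} = V u \left(- \frac{2}{u}\right) = - 2 V$)
$4 \left(-2\right) 0 \left(C{\left(6,t{\left(-4,5 \right)} \right)} + 13\right) = 4 \left(-2\right) 0 \left(\left(-2\right) 6 + 13\right) = \left(-8\right) 0 \left(-12 + 13\right) = 0 \cdot 1 = 0$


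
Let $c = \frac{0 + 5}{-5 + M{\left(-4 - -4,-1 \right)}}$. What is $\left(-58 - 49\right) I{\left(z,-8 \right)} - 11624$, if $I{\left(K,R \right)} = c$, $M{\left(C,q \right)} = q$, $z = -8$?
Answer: $- \frac{69209}{6} \approx -11535.0$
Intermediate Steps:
$c = - \frac{5}{6}$ ($c = \frac{0 + 5}{-5 - 1} = \frac{5}{-6} = 5 \left(- \frac{1}{6}\right) = - \frac{5}{6} \approx -0.83333$)
$I{\left(K,R \right)} = - \frac{5}{6}$
$\left(-58 - 49\right) I{\left(z,-8 \right)} - 11624 = \left(-58 - 49\right) \left(- \frac{5}{6}\right) - 11624 = \left(-107\right) \left(- \frac{5}{6}\right) - 11624 = \frac{535}{6} - 11624 = - \frac{69209}{6}$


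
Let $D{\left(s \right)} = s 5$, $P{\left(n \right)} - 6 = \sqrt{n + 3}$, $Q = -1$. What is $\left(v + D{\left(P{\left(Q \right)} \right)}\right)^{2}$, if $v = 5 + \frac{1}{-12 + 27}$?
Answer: $\frac{287926}{225} + \frac{1052 \sqrt{2}}{3} \approx 1775.6$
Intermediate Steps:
$P{\left(n \right)} = 6 + \sqrt{3 + n}$ ($P{\left(n \right)} = 6 + \sqrt{n + 3} = 6 + \sqrt{3 + n}$)
$D{\left(s \right)} = 5 s$
$v = \frac{76}{15}$ ($v = 5 + \frac{1}{15} = \frac{76}{15} \approx 5.0667$)
$\left(v + D{\left(P{\left(Q \right)} \right)}\right)^{2} = \left(\frac{76}{15} + 5 \left(6 + \sqrt{3 - 1}\right)\right)^{2} = \left(\frac{76}{15} + 5 \left(6 + \sqrt{2}\right)\right)^{2} = \left(\frac{76}{15} + \left(30 + 5 \sqrt{2}\right)\right)^{2} = \left(\frac{526}{15} + 5 \sqrt{2}\right)^{2}$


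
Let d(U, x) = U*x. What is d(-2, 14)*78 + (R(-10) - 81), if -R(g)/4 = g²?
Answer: -2665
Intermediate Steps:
R(g) = -4*g²
d(-2, 14)*78 + (R(-10) - 81) = -2*14*78 + (-4*(-10)² - 81) = -28*78 + (-4*100 - 81) = -2184 + (-400 - 81) = -2184 - 481 = -2665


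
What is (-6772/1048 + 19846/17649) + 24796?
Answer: 114632966143/4624038 ≈ 24791.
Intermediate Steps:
(-6772/1048 + 19846/17649) + 24796 = (-6772*1/1048 + 19846*(1/17649)) + 24796 = (-1693/262 + 19846/17649) + 24796 = -24680105/4624038 + 24796 = 114632966143/4624038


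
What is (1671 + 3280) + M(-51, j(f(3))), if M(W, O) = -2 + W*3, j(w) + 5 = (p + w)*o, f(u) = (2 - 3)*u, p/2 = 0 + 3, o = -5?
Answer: 4796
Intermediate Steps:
p = 6 (p = 2*(0 + 3) = 2*3 = 6)
f(u) = -u
j(w) = -35 - 5*w (j(w) = -5 + (6 + w)*(-5) = -5 + (-30 - 5*w) = -35 - 5*w)
M(W, O) = -2 + 3*W
(1671 + 3280) + M(-51, j(f(3))) = (1671 + 3280) + (-2 + 3*(-51)) = 4951 + (-2 - 153) = 4951 - 155 = 4796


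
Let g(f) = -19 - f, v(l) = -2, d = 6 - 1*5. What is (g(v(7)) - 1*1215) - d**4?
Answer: -1233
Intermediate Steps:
d = 1 (d = 6 - 5 = 1)
(g(v(7)) - 1*1215) - d**4 = ((-19 - 1*(-2)) - 1*1215) - 1*1**4 = ((-19 + 2) - 1215) - 1*1 = (-17 - 1215) - 1 = -1232 - 1 = -1233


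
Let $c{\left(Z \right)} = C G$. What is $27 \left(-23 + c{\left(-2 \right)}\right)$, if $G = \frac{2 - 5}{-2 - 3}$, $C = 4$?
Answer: $- \frac{2781}{5} \approx -556.2$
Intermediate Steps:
$G = \frac{3}{5}$ ($G = - \frac{3}{-2 + \left(-3 + 0\right)} = - \frac{3}{-2 - 3} = - \frac{3}{-5} = \left(-3\right) \left(- \frac{1}{5}\right) = \frac{3}{5} \approx 0.6$)
$c{\left(Z \right)} = \frac{12}{5}$ ($c{\left(Z \right)} = 4 \cdot \frac{3}{5} = \frac{12}{5}$)
$27 \left(-23 + c{\left(-2 \right)}\right) = 27 \left(-23 + \frac{12}{5}\right) = 27 \left(- \frac{103}{5}\right) = - \frac{2781}{5}$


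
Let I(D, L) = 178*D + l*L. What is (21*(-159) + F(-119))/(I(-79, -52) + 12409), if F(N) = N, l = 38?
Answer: 182/191 ≈ 0.95288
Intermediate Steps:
I(D, L) = 38*L + 178*D (I(D, L) = 178*D + 38*L = 38*L + 178*D)
(21*(-159) + F(-119))/(I(-79, -52) + 12409) = (21*(-159) - 119)/((38*(-52) + 178*(-79)) + 12409) = (-3339 - 119)/((-1976 - 14062) + 12409) = -3458/(-16038 + 12409) = -3458/(-3629) = -3458*(-1/3629) = 182/191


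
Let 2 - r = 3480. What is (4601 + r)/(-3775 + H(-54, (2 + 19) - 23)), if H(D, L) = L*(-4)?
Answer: -1123/3767 ≈ -0.29812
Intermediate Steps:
r = -3478 (r = 2 - 1*3480 = 2 - 3480 = -3478)
H(D, L) = -4*L
(4601 + r)/(-3775 + H(-54, (2 + 19) - 23)) = (4601 - 3478)/(-3775 - 4*((2 + 19) - 23)) = 1123/(-3775 - 4*(21 - 23)) = 1123/(-3775 - 4*(-2)) = 1123/(-3775 + 8) = 1123/(-3767) = 1123*(-1/3767) = -1123/3767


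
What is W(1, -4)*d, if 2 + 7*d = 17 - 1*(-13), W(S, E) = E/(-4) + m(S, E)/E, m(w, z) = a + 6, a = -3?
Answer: 1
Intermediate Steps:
m(w, z) = 3 (m(w, z) = -3 + 6 = 3)
W(S, E) = 3/E - E/4 (W(S, E) = E/(-4) + 3/E = E*(-¼) + 3/E = -E/4 + 3/E = 3/E - E/4)
d = 4 (d = -2/7 + (17 - 1*(-13))/7 = -2/7 + (17 + 13)/7 = -2/7 + (⅐)*30 = -2/7 + 30/7 = 4)
W(1, -4)*d = (3/(-4) - ¼*(-4))*4 = (3*(-¼) + 1)*4 = (-¾ + 1)*4 = (¼)*4 = 1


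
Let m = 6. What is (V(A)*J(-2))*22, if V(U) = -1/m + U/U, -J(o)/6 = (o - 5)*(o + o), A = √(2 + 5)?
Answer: -3080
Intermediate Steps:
A = √7 ≈ 2.6458
J(o) = -12*o*(-5 + o) (J(o) = -6*(o - 5)*(o + o) = -6*(-5 + o)*2*o = -12*o*(-5 + o))
V(U) = ⅚ (V(U) = -1/6 + U/U = -1*⅙ + 1 = -⅙ + 1 = ⅚)
(V(A)*J(-2))*22 = (5*(12*(-2)*(5 - 1*(-2)))/6)*22 = (5*(12*(-2)*(5 + 2))/6)*22 = (5*(12*(-2)*7)/6)*22 = ((⅚)*(-168))*22 = -140*22 = -3080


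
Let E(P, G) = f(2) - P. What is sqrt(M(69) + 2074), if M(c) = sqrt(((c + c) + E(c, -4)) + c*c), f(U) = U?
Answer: sqrt(2074 + 4*sqrt(302)) ≈ 46.298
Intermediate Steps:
E(P, G) = 2 - P
M(c) = sqrt(2 + c + c**2) (M(c) = sqrt(((c + c) + (2 - c)) + c*c) = sqrt((2*c + (2 - c)) + c**2) = sqrt((2 + c) + c**2) = sqrt(2 + c + c**2))
sqrt(M(69) + 2074) = sqrt(sqrt(2 + 69 + 69**2) + 2074) = sqrt(sqrt(2 + 69 + 4761) + 2074) = sqrt(sqrt(4832) + 2074) = sqrt(4*sqrt(302) + 2074) = sqrt(2074 + 4*sqrt(302))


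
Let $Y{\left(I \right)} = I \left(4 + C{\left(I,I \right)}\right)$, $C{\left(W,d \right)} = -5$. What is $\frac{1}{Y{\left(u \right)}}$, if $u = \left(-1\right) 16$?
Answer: $\frac{1}{16} \approx 0.0625$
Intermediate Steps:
$u = -16$
$Y{\left(I \right)} = - I$ ($Y{\left(I \right)} = I \left(4 - 5\right) = I \left(-1\right) = - I$)
$\frac{1}{Y{\left(u \right)}} = \frac{1}{\left(-1\right) \left(-16\right)} = \frac{1}{16}$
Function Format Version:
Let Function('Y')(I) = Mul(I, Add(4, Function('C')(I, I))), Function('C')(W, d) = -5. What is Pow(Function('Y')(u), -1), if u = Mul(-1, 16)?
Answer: Rational(1, 16) ≈ 0.062500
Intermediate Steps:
u = -16
Function('Y')(I) = Mul(-1, I) (Function('Y')(I) = Mul(I, Add(4, -5)) = Mul(I, -1) = Mul(-1, I))
Pow(Function('Y')(u), -1) = Pow(Mul(-1, -16), -1) = Pow(16, -1) = Rational(1, 16)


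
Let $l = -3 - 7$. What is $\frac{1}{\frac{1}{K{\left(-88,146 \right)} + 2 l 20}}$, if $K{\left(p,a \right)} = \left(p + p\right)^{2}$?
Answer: $30576$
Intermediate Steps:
$K{\left(p,a \right)} = 4 p^{2}$ ($K{\left(p,a \right)} = \left(2 p\right)^{2} = 4 p^{2}$)
$l = -10$
$\frac{1}{\frac{1}{K{\left(-88,146 \right)} + 2 l 20}} = \frac{1}{\frac{1}{4 \left(-88\right)^{2} + 2 \left(-10\right) 20}} = \frac{1}{\frac{1}{4 \cdot 7744 - 400}} = \frac{1}{\frac{1}{30976 - 400}} = \frac{1}{\frac{1}{30576}} = 30576$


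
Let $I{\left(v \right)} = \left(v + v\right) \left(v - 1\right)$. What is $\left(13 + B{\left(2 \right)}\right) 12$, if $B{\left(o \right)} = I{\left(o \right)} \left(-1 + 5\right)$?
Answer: $348$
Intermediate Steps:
$I{\left(v \right)} = 2 v \left(-1 + v\right)$
$B{\left(o \right)} = 8 o \left(-1 + o\right)$ ($B{\left(o \right)} = 2 o \left(-1 + o\right) \left(-1 + 5\right) = 2 o \left(-1 + o\right) 4 = 8 o \left(-1 + o\right)$)
$\left(13 + B{\left(2 \right)}\right) 12 = \left(13 + 8 \cdot 2 \left(-1 + 2\right)\right) 12 = \left(13 + 8 \cdot 2 \cdot 1\right) 12 = \left(13 + 16\right) 12 = 29 \cdot 12 = 348$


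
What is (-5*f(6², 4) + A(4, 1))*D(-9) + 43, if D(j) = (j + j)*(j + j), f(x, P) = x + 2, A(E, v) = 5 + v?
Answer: -59573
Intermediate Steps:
f(x, P) = 2 + x
D(j) = 4*j² (D(j) = (2*j)*(2*j) = 4*j²)
(-5*f(6², 4) + A(4, 1))*D(-9) + 43 = (-5*(2 + 6²) + (5 + 1))*(4*(-9)²) + 43 = (-5*(2 + 36) + 6)*(4*81) + 43 = (-5*38 + 6)*324 + 43 = (-190 + 6)*324 + 43 = -184*324 + 43 = -59616 + 43 = -59573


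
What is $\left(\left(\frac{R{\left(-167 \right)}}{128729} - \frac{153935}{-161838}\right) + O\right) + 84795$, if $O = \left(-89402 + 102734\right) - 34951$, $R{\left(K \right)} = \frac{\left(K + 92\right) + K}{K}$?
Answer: $\frac{219802199091943085}{3479151731634} \approx 63177.0$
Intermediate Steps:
$R{\left(K \right)} = \frac{92 + 2 K}{K}$ ($R{\left(K \right)} = \frac{\left(92 + K\right) + K}{K} = \frac{92 + 2 K}{K}$)
$O = -21619$ ($O = 13332 - 34951 = -21619$)
$\left(\left(\frac{R{\left(-167 \right)}}{128729} - \frac{153935}{-161838}\right) + O\right) + 84795 = \left(\left(\frac{2 + \frac{92}{-167}}{128729} - \frac{153935}{-161838}\right) - 21619\right) + 84795 = \left(\left(\left(2 + 92 \left(- \frac{1}{167}\right)\right) \frac{1}{128729} - - \frac{153935}{161838}\right) - 21619\right) + 84795 = \left(\left(\left(2 - \frac{92}{167}\right) \frac{1}{128729} + \frac{153935}{161838}\right) - 21619\right) + 84795 = \left(\left(\frac{242}{167} \cdot \frac{1}{128729} + \frac{153935}{161838}\right) - 21619\right) + 84795 = \left(\left(\frac{242}{21497743} + \frac{153935}{161838}\right) - 21619\right) + 84795 = \left(\frac{3309294233501}{3479151731634} - 21619\right) + 84795 = - \frac{75212471991961945}{3479151731634} + 84795 = \frac{219802199091943085}{3479151731634}$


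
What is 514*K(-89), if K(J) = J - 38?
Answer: -65278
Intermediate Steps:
K(J) = -38 + J
514*K(-89) = 514*(-38 - 89) = 514*(-127) = -65278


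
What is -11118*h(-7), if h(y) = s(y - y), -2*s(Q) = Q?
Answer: 0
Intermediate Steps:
s(Q) = -Q/2
h(y) = 0 (h(y) = -(y - y)/2 = -½*0 = 0)
-11118*h(-7) = -11118*0 = 0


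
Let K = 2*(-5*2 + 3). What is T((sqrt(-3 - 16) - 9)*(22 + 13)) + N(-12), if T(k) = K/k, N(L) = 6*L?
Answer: -17991/250 + I*sqrt(19)/250 ≈ -71.964 + 0.017436*I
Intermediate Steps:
K = -14 (K = 2*(-10 + 3) = 2*(-7) = -14)
T(k) = -14/k
T((sqrt(-3 - 16) - 9)*(22 + 13)) + N(-12) = -14*1/((22 + 13)*(sqrt(-3 - 16) - 9)) + 6*(-12) = -14*1/(35*(sqrt(-19) - 9)) - 72 = -14*1/(35*(I*sqrt(19) - 9)) - 72 = -14*1/(35*(-9 + I*sqrt(19))) - 72 = -14/(-315 + 35*I*sqrt(19)) - 72 = -72 - 14/(-315 + 35*I*sqrt(19))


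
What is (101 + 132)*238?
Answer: 55454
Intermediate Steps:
(101 + 132)*238 = 233*238 = 55454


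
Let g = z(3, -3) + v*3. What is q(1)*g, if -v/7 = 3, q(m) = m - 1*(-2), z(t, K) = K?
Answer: -198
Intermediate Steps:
q(m) = 2 + m (q(m) = m + 2 = 2 + m)
v = -21 (v = -7*3 = -21)
g = -66 (g = -3 - 21*3 = -3 - 63 = -66)
q(1)*g = (2 + 1)*(-66) = 3*(-66) = -198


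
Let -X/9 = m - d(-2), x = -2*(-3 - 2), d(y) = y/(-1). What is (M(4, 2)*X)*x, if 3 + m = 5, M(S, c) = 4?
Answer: 0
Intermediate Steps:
d(y) = -y (d(y) = y*(-1) = -y)
m = 2 (m = -3 + 5 = 2)
x = 10 (x = -2*(-5) = 10)
X = 0 (X = -9*(2 - (-1)*(-2)) = -9*(2 - 1*2) = -9*(2 - 2) = -9*0 = 0)
(M(4, 2)*X)*x = (4*0)*10 = 0*10 = 0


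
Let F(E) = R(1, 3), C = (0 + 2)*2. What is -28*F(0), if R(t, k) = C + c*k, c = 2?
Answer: -280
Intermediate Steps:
C = 4 (C = 2*2 = 4)
R(t, k) = 4 + 2*k
F(E) = 10 (F(E) = 4 + 2*3 = 4 + 6 = 10)
-28*F(0) = -28*10 = -280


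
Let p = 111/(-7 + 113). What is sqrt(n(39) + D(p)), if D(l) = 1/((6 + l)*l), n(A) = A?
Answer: sqrt(29896175787)/27639 ≈ 6.2558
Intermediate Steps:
p = 111/106 ≈ 1.0472
D(l) = 1/(l*(6 + l))
sqrt(n(39) + D(p)) = sqrt(39 + 1/((111/106)*(6 + 111/106))) = sqrt(39 + 106/(111*(747/106))) = sqrt(39 + (106/111)*(106/747)) = sqrt(39 + 11236/82917) = sqrt(3244999/82917) = sqrt(29896175787)/27639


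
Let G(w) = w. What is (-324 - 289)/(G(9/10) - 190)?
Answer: 6130/1891 ≈ 3.2417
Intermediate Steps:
(-324 - 289)/(G(9/10) - 190) = (-324 - 289)/(9/10 - 190) = -613/(9*(⅒) - 190) = -613/(9/10 - 190) = -613/(-1891/10) = -613*(-10/1891) = 6130/1891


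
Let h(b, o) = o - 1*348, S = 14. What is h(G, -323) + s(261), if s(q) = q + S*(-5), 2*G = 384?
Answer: -480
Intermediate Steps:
G = 192 (G = (½)*384 = 192)
h(b, o) = -348 + o (h(b, o) = o - 348 = -348 + o)
s(q) = -70 + q (s(q) = q + 14*(-5) = q - 70 = -70 + q)
h(G, -323) + s(261) = (-348 - 323) + (-70 + 261) = -671 + 191 = -480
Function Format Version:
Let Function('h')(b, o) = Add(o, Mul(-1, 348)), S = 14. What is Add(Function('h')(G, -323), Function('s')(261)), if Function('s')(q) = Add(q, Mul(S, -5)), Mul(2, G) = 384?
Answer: -480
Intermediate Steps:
G = 192 (G = Mul(Rational(1, 2), 384) = 192)
Function('h')(b, o) = Add(-348, o) (Function('h')(b, o) = Add(o, -348) = Add(-348, o))
Function('s')(q) = Add(-70, q) (Function('s')(q) = Add(q, Mul(14, -5)) = Add(q, -70) = Add(-70, q))
Add(Function('h')(G, -323), Function('s')(261)) = Add(Add(-348, -323), Add(-70, 261)) = Add(-671, 191) = -480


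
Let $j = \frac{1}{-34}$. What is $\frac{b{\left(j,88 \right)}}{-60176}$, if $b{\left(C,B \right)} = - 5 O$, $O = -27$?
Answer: $- \frac{135}{60176} \approx -0.0022434$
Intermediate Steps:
$j = - \frac{1}{34} \approx -0.029412$
$b{\left(C,B \right)} = 135$ ($b{\left(C,B \right)} = \left(-5\right) \left(-27\right) = 135$)
$\frac{b{\left(j,88 \right)}}{-60176} = \frac{135}{-60176} = 135 \left(- \frac{1}{60176}\right) = - \frac{135}{60176}$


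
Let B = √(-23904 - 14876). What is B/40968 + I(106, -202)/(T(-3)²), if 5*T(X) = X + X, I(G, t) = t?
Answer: -2525/18 + I*√9695/20484 ≈ -140.28 + 0.0048068*I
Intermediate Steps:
B = 2*I*√9695 (B = √(-38780) = 2*I*√9695 ≈ 196.93*I)
T(X) = 2*X/5 (T(X) = (X + X)/5 = (2*X)/5 = 2*X/5)
B/40968 + I(106, -202)/(T(-3)²) = (2*I*√9695)/40968 - 202/(((⅖)*(-3))²) = (2*I*√9695)*(1/40968) - 202/((-6/5)²) = I*√9695/20484 - 202/36/25 = I*√9695/20484 - 202*25/36 = I*√9695/20484 - 2525/18 = -2525/18 + I*√9695/20484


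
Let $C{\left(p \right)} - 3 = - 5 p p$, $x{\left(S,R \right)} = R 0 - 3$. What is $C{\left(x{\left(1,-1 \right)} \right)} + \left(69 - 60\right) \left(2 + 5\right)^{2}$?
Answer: $399$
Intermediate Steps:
$x{\left(S,R \right)} = -3$ ($x{\left(S,R \right)} = 0 - 3 = -3$)
$C{\left(p \right)} = 3 - 5 p^{2}$ ($C{\left(p \right)} = 3 + - 5 p p = 3 - 5 p^{2}$)
$C{\left(x{\left(1,-1 \right)} \right)} + \left(69 - 60\right) \left(2 + 5\right)^{2} = \left(3 - 5 \left(-3\right)^{2}\right) + \left(69 - 60\right) \left(2 + 5\right)^{2} = \left(3 - 45\right) + \left(69 - 60\right) 7^{2} = \left(3 - 45\right) + 9 \cdot 49 = -42 + 441 = 399$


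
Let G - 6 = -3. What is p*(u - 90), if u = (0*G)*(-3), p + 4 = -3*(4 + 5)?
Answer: 2790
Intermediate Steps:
G = 3 (G = 6 - 3 = 3)
p = -31 (p = -4 - 3*(4 + 5) = -4 - 3*9 = -4 - 27 = -31)
u = 0 (u = (0*3)*(-3) = 0*(-3) = 0)
p*(u - 90) = -31*(0 - 90) = -31*(-90) = 2790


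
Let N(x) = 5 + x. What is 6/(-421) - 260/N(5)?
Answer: -10952/421 ≈ -26.014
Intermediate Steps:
6/(-421) - 260/N(5) = 6/(-421) - 260/(5 + 5) = 6*(-1/421) - 260/10 = -6/421 - 260*1/10 = -6/421 - 26 = -10952/421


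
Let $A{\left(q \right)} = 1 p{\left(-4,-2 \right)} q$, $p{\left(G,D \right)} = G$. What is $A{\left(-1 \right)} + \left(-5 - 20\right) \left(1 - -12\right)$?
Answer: $-321$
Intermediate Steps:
$A{\left(q \right)} = - 4 q$ ($A{\left(q \right)} = 1 \left(-4\right) q = - 4 q$)
$A{\left(-1 \right)} + \left(-5 - 20\right) \left(1 - -12\right) = \left(-4\right) \left(-1\right) + \left(-5 - 20\right) \left(1 - -12\right) = 4 + \left(-5 - 20\right) \left(1 + 12\right) = 4 - 325 = -321$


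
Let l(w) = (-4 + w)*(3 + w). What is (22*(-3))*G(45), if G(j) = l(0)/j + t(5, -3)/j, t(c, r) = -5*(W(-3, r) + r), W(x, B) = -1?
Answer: -176/15 ≈ -11.733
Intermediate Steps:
t(c, r) = 5 - 5*r (t(c, r) = -5*(-1 + r) = 5 - 5*r)
G(j) = 8/j (G(j) = (-12 + 0² - 1*0)/j + (5 - 5*(-3))/j = (-12 + 0 + 0)/j + (5 + 15)/j = -12/j + 20/j = 8/j)
(22*(-3))*G(45) = (22*(-3))*(8/45) = -528/45 = -66*8/45 = -176/15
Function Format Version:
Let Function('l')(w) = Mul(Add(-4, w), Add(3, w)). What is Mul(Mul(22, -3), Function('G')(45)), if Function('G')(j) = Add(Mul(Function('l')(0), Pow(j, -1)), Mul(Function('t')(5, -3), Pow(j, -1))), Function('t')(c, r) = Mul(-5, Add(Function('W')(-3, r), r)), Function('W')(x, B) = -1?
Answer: Rational(-176, 15) ≈ -11.733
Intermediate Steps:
Function('t')(c, r) = Add(5, Mul(-5, r)) (Function('t')(c, r) = Mul(-5, Add(-1, r)) = Add(5, Mul(-5, r)))
Function('G')(j) = Mul(8, Pow(j, -1)) (Function('G')(j) = Add(Mul(Add(-12, Pow(0, 2), Mul(-1, 0)), Pow(j, -1)), Mul(Add(5, Mul(-5, -3)), Pow(j, -1))) = Add(Mul(Add(-12, 0, 0), Pow(j, -1)), Mul(Add(5, 15), Pow(j, -1))) = Add(Mul(-12, Pow(j, -1)), Mul(20, Pow(j, -1))) = Mul(8, Pow(j, -1)))
Mul(Mul(22, -3), Function('G')(45)) = Mul(Mul(22, -3), Mul(8, Pow(45, -1))) = Mul(-66, Mul(8, Rational(1, 45))) = Mul(-66, Rational(8, 45)) = Rational(-176, 15)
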